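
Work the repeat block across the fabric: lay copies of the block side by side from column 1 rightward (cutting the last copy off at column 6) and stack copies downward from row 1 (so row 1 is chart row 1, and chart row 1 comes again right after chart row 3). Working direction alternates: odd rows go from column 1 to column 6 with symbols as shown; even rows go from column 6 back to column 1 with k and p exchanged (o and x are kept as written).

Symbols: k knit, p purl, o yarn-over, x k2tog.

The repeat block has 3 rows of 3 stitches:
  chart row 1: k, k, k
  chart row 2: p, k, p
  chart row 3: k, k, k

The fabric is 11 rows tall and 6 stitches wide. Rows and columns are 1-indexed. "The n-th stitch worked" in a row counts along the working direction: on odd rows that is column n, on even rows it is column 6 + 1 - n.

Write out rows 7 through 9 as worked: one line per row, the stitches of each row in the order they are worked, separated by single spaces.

Row 7: chart row 1, RS - tile across columns 1-6 and work as-is.
Row 8: chart row 2, WS - tiled (columns 1-6): p k p p k p; work from column 6 back to 1 with k<->p swapped.
Row 9: chart row 3, RS - tile across columns 1-6 and work as-is.

Rows as worked:
k k k k k k
k p k k p k
k k k k k k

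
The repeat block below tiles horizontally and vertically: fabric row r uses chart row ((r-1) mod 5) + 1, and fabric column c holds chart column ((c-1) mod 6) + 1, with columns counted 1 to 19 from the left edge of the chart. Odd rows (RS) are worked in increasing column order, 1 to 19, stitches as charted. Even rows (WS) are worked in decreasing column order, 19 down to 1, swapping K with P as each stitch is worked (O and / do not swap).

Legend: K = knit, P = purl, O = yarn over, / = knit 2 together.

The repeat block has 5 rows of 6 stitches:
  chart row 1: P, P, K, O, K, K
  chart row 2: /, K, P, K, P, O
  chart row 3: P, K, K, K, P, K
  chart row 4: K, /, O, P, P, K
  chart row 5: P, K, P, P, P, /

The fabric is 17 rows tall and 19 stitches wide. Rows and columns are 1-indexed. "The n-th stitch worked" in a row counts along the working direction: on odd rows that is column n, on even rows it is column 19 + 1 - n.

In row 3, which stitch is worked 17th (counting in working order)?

For row 3: chart row = ((3-1) mod 5) + 1 = 3; this is a RS (odd) row.
Chart row 3 tiled across columns 1-19: P K K K P K P K K K P K P K K K P K P
RS row: no reversal, no swap; stitch n worked = column n.
The 17th stitch worked is P.

== STITCH ==
P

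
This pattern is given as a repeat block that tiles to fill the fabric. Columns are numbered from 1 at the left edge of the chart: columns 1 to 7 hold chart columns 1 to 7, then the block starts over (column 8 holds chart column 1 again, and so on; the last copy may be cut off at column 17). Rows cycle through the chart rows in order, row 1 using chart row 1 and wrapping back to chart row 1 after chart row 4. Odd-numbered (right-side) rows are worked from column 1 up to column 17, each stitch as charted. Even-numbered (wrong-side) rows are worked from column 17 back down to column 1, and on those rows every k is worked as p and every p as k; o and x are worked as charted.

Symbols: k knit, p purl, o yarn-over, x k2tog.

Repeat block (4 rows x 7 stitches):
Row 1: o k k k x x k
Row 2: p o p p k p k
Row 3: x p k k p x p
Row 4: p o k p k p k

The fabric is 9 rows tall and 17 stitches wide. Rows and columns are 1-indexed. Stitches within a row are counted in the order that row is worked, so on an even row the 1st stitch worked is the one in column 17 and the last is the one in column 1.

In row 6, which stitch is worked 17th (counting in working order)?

== STITCH ==
k

Derivation:
Row 6: (6-1) mod 4 = 1, so use chart row 2. Even row -> WS.
Chart row 2 tiled across columns 1-17: p o p p k p k p o p p k p k p o p
WS row: flip the tiled sequence (start at column 17) and apply k<->p; o and x stay.
Row 6 as worked: k o k p k p k k o k p k p k k o k
Stitch 17 in working order -> k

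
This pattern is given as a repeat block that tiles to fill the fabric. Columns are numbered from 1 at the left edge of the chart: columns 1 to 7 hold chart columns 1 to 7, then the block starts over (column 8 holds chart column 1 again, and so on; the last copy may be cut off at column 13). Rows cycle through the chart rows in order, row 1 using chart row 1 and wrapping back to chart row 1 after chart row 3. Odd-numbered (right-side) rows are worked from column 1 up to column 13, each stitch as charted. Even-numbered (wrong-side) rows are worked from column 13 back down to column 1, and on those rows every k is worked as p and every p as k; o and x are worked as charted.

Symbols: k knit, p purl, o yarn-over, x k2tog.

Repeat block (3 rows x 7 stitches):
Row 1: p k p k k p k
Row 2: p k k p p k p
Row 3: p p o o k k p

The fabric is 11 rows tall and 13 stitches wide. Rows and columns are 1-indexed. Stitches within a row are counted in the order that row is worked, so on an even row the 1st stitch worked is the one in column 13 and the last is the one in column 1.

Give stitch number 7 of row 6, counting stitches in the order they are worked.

For row 6: chart row = ((6-1) mod 3) + 1 = 3; this is a WS (even) row.
Chart row 3 tiled across columns 1-13: p p o o k k p p p o o k k
WS row: flip the tiled sequence (start at column 13) and apply k<->p; o and x stay.
Row 6 as worked: p p o o k k k p p o o k k
Counting 7 along the worked row gives k.

Stitch:
k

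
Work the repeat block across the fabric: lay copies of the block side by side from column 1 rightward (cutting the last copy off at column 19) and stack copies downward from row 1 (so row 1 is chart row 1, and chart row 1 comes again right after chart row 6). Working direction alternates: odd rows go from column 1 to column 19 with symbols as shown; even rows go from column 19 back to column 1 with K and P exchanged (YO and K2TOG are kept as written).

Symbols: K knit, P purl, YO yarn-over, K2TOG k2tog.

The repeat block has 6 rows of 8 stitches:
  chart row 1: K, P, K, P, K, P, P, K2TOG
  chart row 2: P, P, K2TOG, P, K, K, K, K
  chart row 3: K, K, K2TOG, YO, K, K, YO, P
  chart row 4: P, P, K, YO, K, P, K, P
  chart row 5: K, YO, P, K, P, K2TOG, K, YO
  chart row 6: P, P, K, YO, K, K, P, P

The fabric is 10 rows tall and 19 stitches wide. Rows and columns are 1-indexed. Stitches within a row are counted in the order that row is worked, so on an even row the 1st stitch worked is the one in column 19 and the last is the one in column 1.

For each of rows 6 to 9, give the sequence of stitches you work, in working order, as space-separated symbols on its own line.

Rows as worked:
P K K K K P P YO P K K K K P P YO P K K
K P K P K P P K2TOG K P K P K P P K2TOG K P K
K2TOG K K P P P P K K2TOG K K P P P P K K2TOG K K
K K K2TOG YO K K YO P K K K2TOG YO K K YO P K K K2TOG

Derivation:
Row 6: chart row 6, WS - tiled (columns 1-19): P P K YO K K P P P P K YO K K P P P P K; work from column 19 back to 1 with K<->P swapped.
Row 7: chart row 1, RS - tile across columns 1-19 and work as-is.
Row 8: chart row 2, WS - tiled (columns 1-19): P P K2TOG P K K K K P P K2TOG P K K K K P P K2TOG; work from column 19 back to 1 with K<->P swapped.
Row 9: chart row 3, RS - tile across columns 1-19 and work as-is.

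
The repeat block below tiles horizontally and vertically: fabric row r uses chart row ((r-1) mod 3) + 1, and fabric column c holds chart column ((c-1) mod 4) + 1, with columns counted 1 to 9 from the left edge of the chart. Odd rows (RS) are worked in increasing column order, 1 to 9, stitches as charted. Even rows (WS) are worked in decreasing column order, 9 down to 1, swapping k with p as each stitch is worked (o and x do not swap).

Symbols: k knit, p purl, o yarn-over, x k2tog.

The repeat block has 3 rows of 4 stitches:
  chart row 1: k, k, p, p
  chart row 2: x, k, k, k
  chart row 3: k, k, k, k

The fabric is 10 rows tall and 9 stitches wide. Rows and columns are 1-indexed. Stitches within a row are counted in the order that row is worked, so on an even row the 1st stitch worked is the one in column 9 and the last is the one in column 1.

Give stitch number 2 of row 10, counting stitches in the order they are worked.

Row 10 uses chart row ((10-1) mod 3)+1 = 1. Row 10 is even, so WS.
Chart row 1 tiled across columns 1-9: k k p p k k p p k
WS: work from column 9 back to column 1 (reverse the tiled row), swapping k<->p (o and x unchanged).
Row 10 as worked: p k k p p k k p p
The 2nd stitch worked is k.

Result:
k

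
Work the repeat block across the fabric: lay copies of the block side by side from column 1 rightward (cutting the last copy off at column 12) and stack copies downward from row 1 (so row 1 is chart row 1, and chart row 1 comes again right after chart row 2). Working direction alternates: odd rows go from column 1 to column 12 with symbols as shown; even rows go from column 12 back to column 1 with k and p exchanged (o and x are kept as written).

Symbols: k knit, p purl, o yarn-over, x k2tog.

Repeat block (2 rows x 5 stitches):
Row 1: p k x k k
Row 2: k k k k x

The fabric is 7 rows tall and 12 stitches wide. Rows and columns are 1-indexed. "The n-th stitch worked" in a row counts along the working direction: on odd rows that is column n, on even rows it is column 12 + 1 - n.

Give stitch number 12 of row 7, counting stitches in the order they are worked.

Row 7 uses chart row ((7-1) mod 2)+1 = 1. Row 7 is odd, so RS.
Chart row 1 tiled across columns 1-12: p k x k k p k x k k p k
Right side: take the tiled row as-is (worked left to right from column 1).
Stitch 12 in working order -> k

Result:
k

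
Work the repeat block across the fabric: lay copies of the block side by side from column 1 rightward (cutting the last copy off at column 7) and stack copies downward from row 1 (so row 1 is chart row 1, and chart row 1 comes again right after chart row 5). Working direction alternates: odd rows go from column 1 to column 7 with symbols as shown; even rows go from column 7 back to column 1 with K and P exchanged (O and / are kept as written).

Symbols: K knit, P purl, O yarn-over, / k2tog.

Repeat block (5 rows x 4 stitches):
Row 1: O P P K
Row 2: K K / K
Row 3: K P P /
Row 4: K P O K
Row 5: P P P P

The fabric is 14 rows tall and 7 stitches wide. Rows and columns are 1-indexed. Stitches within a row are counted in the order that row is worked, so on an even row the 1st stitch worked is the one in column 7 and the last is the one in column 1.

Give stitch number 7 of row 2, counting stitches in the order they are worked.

For row 2: chart row = ((2-1) mod 5) + 1 = 2; this is a WS (even) row.
Chart row 2 tiled across columns 1-7: K K / K K K /
WS: work from column 7 back to column 1 (reverse the tiled row), swapping K<->P (O and / unchanged).
Row 2 as worked: / P P P / P P
Stitch 7 in working order -> P

Stitch:
P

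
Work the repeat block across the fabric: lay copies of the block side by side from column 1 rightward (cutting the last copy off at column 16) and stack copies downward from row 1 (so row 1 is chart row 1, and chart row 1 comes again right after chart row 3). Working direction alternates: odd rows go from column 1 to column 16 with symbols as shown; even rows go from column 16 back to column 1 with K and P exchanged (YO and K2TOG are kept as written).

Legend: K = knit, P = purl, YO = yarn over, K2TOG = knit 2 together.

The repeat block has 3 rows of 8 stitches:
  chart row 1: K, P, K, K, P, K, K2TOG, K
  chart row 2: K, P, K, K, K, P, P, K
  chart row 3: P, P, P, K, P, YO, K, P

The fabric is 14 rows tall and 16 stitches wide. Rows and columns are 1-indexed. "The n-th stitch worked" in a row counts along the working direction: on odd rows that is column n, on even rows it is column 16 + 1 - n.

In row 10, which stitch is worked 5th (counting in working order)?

Row 10: (10-1) mod 3 = 0, so use chart row 1. Even row -> WS.
Chart row 1 tiled across columns 1-16: K P K K P K K2TOG K K P K K P K K2TOG K
WS: work from column 16 back to column 1 (reverse the tiled row), swapping K<->P (YO and K2TOG unchanged).
Row 10 as worked: P K2TOG P K P P K P P K2TOG P K P P K P
Stitch 5 in working order -> P

Stitch:
P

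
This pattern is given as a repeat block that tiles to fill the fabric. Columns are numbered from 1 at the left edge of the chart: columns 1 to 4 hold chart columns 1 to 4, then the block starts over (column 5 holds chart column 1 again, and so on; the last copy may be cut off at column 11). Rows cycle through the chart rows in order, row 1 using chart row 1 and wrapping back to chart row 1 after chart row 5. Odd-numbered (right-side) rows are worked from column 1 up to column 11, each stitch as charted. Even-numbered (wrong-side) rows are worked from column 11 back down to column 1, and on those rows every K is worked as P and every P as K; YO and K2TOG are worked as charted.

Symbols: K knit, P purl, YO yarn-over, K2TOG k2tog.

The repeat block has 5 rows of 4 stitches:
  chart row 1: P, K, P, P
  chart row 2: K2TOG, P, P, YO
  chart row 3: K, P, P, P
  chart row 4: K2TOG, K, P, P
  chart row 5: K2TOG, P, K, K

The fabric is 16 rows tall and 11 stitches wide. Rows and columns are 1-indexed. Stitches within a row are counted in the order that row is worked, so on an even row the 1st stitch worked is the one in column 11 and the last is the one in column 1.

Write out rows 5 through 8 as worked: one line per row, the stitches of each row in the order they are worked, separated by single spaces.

== ROWS AS WORKED ==
K2TOG P K K K2TOG P K K K2TOG P K
K P K K K P K K K P K
K2TOG P P YO K2TOG P P YO K2TOG P P
K K P K K K P K K K P

Derivation:
Row 5: chart row 5, RS - tile across columns 1-11 and work as-is.
Row 6: chart row 1, WS - tiled (columns 1-11): P K P P P K P P P K P; work from column 11 back to 1 with K<->P swapped.
Row 7: chart row 2, RS - tile across columns 1-11 and work as-is.
Row 8: chart row 3, WS - tiled (columns 1-11): K P P P K P P P K P P; work from column 11 back to 1 with K<->P swapped.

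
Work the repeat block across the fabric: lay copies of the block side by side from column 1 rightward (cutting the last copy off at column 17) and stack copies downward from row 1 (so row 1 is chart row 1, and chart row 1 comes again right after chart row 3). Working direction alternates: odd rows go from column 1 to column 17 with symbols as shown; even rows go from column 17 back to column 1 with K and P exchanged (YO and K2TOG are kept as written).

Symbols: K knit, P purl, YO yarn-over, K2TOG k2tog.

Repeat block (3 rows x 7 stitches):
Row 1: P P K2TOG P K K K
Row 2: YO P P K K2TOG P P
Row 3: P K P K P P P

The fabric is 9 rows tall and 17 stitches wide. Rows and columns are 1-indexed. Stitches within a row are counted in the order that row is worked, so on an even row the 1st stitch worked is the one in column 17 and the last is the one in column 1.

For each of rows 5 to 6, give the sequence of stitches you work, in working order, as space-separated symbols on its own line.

Rows as worked:
YO P P K K2TOG P P YO P P K K2TOG P P YO P P
K P K K K K P K P K K K K P K P K

Derivation:
Row 5: chart row 2, RS - tile across columns 1-17 and work as-is.
Row 6: chart row 3, WS - tiled (columns 1-17): P K P K P P P P K P K P P P P K P; work from column 17 back to 1 with K<->P swapped.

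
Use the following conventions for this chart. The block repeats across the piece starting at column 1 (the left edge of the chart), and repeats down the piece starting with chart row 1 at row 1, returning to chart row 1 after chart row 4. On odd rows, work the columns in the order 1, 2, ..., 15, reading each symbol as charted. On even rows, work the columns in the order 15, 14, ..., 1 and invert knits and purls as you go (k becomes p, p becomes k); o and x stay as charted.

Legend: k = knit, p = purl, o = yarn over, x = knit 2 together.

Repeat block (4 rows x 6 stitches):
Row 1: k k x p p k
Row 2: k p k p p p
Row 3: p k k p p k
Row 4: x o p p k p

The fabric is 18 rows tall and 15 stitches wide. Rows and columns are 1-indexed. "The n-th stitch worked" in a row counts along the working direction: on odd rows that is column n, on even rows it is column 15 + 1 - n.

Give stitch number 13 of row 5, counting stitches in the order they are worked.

== STITCH ==
k

Derivation:
Row 5: (5-1) mod 4 = 0, so use chart row 1. Odd row -> RS.
Chart row 1 tiled across columns 1-15: k k x p p k k k x p p k k k x
Right side: take the tiled row as-is (worked left to right from column 1).
The 13th stitch worked is k.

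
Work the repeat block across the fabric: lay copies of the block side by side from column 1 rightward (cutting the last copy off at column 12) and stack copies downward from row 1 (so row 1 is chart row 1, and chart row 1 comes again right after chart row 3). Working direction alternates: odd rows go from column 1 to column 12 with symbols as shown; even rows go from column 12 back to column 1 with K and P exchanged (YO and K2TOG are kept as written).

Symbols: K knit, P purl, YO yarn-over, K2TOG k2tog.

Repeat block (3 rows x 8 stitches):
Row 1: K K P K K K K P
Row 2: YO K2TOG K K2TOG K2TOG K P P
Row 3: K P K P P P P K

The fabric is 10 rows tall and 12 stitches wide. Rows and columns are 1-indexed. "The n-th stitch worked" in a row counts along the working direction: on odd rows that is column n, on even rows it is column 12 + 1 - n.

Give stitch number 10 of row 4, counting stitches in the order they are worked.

Stitch:
K

Derivation:
Row 4 uses chart row ((4-1) mod 3)+1 = 1. Row 4 is even, so WS.
Chart row 1 tiled across columns 1-12: K K P K K K K P K K P K
WS row: flip the tiled sequence (start at column 12) and apply K<->P; YO and K2TOG stay.
Row 4 as worked: P K P P K P P P P K P P
Stitch 10 in working order -> K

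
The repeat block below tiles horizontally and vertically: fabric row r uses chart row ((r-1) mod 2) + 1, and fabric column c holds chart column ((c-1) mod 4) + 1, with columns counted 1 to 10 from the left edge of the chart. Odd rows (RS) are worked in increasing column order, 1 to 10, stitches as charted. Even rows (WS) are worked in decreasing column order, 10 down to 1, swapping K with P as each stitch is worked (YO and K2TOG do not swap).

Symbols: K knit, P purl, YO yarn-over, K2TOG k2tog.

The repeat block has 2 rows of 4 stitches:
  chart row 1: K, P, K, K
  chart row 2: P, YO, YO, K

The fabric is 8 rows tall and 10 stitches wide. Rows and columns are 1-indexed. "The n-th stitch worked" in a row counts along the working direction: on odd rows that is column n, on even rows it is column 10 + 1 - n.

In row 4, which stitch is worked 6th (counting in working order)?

Row 4 uses chart row ((4-1) mod 2)+1 = 2. Row 4 is even, so WS.
Chart row 2 tiled across columns 1-10: P YO YO K P YO YO K P YO
Wrong side: read the tiled row from column 10 down to 1 and exchange K with P (leave YO, K2TOG).
Row 4 as worked: YO K P YO YO K P YO YO K
Counting 6 along the worked row gives K.

Result:
K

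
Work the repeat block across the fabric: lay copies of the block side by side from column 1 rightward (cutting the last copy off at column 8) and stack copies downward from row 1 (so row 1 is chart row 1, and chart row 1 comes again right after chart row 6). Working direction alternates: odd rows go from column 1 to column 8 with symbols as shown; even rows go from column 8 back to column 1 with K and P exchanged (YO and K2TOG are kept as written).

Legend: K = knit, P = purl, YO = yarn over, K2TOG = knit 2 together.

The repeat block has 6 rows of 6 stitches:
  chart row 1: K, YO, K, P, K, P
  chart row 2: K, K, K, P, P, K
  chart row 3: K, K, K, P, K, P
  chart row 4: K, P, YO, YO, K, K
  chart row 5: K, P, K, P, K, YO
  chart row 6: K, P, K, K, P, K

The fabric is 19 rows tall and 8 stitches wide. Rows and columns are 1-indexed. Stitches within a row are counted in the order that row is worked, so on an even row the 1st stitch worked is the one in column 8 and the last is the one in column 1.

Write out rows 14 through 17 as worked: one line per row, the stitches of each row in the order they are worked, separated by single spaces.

Rows as worked:
P P P K K P P P
K K K P K P K K
K P P P YO YO K P
K P K P K YO K P

Derivation:
Row 14: chart row 2, WS - tiled (columns 1-8): K K K P P K K K; work from column 8 back to 1 with K<->P swapped.
Row 15: chart row 3, RS - tile across columns 1-8 and work as-is.
Row 16: chart row 4, WS - tiled (columns 1-8): K P YO YO K K K P; work from column 8 back to 1 with K<->P swapped.
Row 17: chart row 5, RS - tile across columns 1-8 and work as-is.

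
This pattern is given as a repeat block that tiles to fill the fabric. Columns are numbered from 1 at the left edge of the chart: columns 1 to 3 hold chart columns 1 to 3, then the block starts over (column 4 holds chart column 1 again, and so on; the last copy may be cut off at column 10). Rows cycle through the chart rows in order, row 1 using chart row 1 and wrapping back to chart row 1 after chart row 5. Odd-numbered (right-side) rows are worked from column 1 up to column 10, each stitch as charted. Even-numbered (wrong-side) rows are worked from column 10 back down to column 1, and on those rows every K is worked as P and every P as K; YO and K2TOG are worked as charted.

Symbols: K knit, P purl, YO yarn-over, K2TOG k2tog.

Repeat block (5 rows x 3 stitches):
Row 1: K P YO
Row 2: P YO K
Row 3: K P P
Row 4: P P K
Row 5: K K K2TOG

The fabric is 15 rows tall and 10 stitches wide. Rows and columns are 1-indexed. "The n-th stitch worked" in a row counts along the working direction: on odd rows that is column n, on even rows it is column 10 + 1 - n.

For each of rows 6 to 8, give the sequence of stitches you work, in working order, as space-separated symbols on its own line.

Result:
P YO K P YO K P YO K P
P YO K P YO K P YO K P
P K K P K K P K K P

Derivation:
Row 6: chart row 1, WS - tiled (columns 1-10): K P YO K P YO K P YO K; work from column 10 back to 1 with K<->P swapped.
Row 7: chart row 2, RS - tile across columns 1-10 and work as-is.
Row 8: chart row 3, WS - tiled (columns 1-10): K P P K P P K P P K; work from column 10 back to 1 with K<->P swapped.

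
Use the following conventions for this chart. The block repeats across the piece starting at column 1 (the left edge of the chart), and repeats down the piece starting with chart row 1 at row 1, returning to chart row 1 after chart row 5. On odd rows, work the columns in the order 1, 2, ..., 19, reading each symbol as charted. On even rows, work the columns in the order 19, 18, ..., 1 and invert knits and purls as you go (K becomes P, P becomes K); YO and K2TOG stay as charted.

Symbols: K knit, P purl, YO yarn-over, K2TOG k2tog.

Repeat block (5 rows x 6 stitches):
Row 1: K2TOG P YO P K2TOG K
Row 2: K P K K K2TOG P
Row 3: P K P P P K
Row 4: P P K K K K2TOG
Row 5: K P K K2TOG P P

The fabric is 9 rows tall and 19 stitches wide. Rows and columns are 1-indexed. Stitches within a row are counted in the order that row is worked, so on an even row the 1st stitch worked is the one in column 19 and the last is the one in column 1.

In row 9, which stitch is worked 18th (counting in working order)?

For row 9: chart row = ((9-1) mod 5) + 1 = 4; this is a RS (odd) row.
Chart row 4 tiled across columns 1-19: P P K K K K2TOG P P K K K K2TOG P P K K K K2TOG P
Right side: take the tiled row as-is (worked left to right from column 1).
Counting 18 along the worked row gives K2TOG.

Stitch:
K2TOG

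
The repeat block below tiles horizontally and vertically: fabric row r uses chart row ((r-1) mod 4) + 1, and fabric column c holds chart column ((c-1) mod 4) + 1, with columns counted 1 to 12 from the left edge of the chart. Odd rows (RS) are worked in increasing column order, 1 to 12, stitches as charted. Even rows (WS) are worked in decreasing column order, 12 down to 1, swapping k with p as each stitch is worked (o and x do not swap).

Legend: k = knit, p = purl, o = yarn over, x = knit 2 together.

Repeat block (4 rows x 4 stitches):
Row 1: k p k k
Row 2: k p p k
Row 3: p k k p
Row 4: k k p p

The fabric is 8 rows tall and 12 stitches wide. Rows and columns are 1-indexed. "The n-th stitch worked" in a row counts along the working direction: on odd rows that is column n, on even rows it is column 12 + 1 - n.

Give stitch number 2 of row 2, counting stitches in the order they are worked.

Stitch:
k

Derivation:
Row 2 uses chart row ((2-1) mod 4)+1 = 2. Row 2 is even, so WS.
Chart row 2 tiled across columns 1-12: k p p k k p p k k p p k
WS: work from column 12 back to column 1 (reverse the tiled row), swapping k<->p (o and x unchanged).
Row 2 as worked: p k k p p k k p p k k p
Stitch 2 in working order -> k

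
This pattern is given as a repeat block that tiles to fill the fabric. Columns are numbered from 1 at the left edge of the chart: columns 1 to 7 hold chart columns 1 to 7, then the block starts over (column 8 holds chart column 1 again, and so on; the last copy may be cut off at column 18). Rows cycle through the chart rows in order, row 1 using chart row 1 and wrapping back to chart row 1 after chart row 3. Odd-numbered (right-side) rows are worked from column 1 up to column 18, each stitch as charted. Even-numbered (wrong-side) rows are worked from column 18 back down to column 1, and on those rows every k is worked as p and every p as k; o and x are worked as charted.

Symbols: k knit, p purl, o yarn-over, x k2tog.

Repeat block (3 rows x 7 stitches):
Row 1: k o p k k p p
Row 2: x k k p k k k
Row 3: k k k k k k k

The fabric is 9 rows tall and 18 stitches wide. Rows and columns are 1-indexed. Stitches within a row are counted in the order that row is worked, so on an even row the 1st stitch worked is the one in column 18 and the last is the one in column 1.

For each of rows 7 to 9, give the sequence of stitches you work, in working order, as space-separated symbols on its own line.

Row 7: chart row 1, RS - tile across columns 1-18 and work as-is.
Row 8: chart row 2, WS - tiled (columns 1-18): x k k p k k k x k k p k k k x k k p; work from column 18 back to 1 with k<->p swapped.
Row 9: chart row 3, RS - tile across columns 1-18 and work as-is.

Result:
k o p k k p p k o p k k p p k o p k
k p p x p p p k p p x p p p k p p x
k k k k k k k k k k k k k k k k k k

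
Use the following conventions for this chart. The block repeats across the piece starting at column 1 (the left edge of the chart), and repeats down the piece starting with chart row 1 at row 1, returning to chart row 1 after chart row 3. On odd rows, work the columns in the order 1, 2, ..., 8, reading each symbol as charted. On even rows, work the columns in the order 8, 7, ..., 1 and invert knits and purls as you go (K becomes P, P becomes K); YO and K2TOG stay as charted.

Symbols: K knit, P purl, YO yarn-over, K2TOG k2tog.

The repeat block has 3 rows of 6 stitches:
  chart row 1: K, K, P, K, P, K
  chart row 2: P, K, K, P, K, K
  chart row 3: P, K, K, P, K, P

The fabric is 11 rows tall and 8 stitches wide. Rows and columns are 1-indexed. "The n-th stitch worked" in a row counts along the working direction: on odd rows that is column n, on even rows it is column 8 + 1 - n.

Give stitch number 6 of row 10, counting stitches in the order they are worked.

Row 10: (10-1) mod 3 = 0, so use chart row 1. Even row -> WS.
Chart row 1 tiled across columns 1-8: K K P K P K K K
Wrong side: read the tiled row from column 8 down to 1 and exchange K with P (leave YO, K2TOG).
Row 10 as worked: P P P K P K P P
The 6th stitch worked is K.

Result:
K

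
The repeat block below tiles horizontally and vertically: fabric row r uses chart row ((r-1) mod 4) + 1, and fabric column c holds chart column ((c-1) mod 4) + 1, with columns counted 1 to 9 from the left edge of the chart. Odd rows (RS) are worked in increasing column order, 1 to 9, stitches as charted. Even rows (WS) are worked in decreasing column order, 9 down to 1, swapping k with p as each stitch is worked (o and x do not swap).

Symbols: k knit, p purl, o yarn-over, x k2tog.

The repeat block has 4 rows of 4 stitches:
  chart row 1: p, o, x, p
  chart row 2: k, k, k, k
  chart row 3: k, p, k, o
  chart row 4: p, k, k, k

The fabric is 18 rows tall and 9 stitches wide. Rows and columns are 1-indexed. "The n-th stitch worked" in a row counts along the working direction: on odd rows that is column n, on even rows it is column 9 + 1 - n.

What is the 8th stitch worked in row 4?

For row 4: chart row = ((4-1) mod 4) + 1 = 4; this is a WS (even) row.
Chart row 4 tiled across columns 1-9: p k k k p k k k p
Wrong side: read the tiled row from column 9 down to 1 and exchange k with p (leave o, x).
Row 4 as worked: k p p p k p p p k
Stitch 8 in working order -> p

Stitch:
p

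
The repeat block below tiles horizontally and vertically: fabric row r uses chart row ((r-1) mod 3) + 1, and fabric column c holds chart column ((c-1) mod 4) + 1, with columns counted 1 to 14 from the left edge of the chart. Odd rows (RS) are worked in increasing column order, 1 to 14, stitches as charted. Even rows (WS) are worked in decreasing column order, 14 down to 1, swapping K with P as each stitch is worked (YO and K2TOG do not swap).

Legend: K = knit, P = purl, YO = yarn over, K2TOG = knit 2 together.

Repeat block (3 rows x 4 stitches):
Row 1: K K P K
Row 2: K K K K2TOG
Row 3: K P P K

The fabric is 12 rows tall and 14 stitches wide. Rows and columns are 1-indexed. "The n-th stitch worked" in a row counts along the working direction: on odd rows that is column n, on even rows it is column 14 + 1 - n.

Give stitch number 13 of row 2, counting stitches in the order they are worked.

For row 2: chart row = ((2-1) mod 3) + 1 = 2; this is a WS (even) row.
Chart row 2 tiled across columns 1-14: K K K K2TOG K K K K2TOG K K K K2TOG K K
WS: work from column 14 back to column 1 (reverse the tiled row), swapping K<->P (YO and K2TOG unchanged).
Row 2 as worked: P P K2TOG P P P K2TOG P P P K2TOG P P P
The 13th stitch worked is P.

Stitch:
P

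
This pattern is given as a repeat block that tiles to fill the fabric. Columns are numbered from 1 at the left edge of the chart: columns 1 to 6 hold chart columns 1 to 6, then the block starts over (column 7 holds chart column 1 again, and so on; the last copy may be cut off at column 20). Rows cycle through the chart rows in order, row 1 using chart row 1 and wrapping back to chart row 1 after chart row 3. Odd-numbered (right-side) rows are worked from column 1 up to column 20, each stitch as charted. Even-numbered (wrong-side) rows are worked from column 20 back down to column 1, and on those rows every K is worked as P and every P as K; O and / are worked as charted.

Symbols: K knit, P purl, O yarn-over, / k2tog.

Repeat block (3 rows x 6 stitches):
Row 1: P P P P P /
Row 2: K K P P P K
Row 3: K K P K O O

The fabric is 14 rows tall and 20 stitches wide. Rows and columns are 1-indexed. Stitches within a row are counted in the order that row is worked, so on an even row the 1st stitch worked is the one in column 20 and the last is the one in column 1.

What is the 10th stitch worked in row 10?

For row 10: chart row = ((10-1) mod 3) + 1 = 1; this is a WS (even) row.
Chart row 1 tiled across columns 1-20: P P P P P / P P P P P / P P P P P / P P
WS: work from column 20 back to column 1 (reverse the tiled row), swapping K<->P (O and / unchanged).
Row 10 as worked: K K / K K K K K / K K K K K / K K K K K
Stitch 10 in working order -> K

Stitch:
K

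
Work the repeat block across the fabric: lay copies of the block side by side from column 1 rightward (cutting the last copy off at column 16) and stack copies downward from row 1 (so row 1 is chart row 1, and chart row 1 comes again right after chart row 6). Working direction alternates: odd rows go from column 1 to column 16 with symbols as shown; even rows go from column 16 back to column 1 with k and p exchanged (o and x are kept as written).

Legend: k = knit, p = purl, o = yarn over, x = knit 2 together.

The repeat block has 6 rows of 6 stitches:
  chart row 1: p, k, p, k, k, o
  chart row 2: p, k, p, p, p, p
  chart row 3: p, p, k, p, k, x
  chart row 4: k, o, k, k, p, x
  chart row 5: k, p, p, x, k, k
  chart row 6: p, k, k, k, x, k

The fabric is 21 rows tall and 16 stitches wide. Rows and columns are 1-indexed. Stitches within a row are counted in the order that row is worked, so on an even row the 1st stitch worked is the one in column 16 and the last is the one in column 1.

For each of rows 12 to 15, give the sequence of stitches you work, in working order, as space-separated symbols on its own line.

Rows as worked:
p p p k p x p p p k p x p p p k
p k p k k o p k p k k o p k p k
k k p k k k k k p k k k k k p k
p p k p k x p p k p k x p p k p

Derivation:
Row 12: chart row 6, WS - tiled (columns 1-16): p k k k x k p k k k x k p k k k; work from column 16 back to 1 with k<->p swapped.
Row 13: chart row 1, RS - tile across columns 1-16 and work as-is.
Row 14: chart row 2, WS - tiled (columns 1-16): p k p p p p p k p p p p p k p p; work from column 16 back to 1 with k<->p swapped.
Row 15: chart row 3, RS - tile across columns 1-16 and work as-is.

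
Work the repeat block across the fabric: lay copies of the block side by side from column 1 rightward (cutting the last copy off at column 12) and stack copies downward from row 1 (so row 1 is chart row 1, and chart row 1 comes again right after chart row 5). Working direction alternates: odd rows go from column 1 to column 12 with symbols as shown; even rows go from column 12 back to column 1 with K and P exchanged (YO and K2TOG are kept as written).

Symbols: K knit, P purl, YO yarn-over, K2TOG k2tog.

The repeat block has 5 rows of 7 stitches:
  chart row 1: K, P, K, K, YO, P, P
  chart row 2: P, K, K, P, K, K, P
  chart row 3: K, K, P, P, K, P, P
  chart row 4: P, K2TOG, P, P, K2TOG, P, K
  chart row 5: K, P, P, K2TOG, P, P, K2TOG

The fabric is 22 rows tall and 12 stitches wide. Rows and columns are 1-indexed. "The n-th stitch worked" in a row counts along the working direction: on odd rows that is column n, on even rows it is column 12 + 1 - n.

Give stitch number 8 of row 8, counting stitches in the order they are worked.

== STITCH ==
P

Derivation:
Row 8: (8-1) mod 5 = 2, so use chart row 3. Even row -> WS.
Chart row 3 tiled across columns 1-12: K K P P K P P K K P P K
Wrong side: read the tiled row from column 12 down to 1 and exchange K with P (leave YO, K2TOG).
Row 8 as worked: P K K P P K K P K K P P
Stitch 8 in working order -> P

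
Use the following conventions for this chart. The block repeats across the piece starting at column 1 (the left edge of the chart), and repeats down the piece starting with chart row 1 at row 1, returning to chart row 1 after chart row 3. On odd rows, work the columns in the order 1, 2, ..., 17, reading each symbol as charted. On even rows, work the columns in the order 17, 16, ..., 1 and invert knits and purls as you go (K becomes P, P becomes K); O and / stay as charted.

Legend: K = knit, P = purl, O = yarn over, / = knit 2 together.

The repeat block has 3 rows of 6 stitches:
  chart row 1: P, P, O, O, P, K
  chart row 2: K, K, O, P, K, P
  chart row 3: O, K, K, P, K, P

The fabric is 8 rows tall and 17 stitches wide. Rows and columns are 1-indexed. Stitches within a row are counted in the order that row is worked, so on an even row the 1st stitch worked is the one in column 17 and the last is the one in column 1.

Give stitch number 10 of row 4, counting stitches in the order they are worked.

Row 4: (4-1) mod 3 = 0, so use chart row 1. Even row -> WS.
Chart row 1 tiled across columns 1-17: P P O O P K P P O O P K P P O O P
WS: work from column 17 back to column 1 (reverse the tiled row), swapping K<->P (O and / unchanged).
Row 4 as worked: K O O K K P K O O K K P K O O K K
The 10th stitch worked is K.

Result:
K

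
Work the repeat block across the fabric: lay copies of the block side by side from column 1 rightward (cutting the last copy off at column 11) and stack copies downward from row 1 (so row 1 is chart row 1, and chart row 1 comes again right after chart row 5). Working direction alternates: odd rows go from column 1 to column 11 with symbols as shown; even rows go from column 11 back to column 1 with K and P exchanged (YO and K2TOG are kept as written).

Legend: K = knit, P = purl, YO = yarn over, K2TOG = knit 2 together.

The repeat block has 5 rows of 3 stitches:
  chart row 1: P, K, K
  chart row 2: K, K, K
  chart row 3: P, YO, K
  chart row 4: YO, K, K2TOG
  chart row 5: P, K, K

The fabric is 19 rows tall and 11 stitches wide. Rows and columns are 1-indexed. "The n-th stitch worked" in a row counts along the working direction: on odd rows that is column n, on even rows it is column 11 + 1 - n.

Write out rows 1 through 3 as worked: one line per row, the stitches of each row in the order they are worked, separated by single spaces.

Row 1: chart row 1, RS - tile across columns 1-11 and work as-is.
Row 2: chart row 2, WS - tiled (columns 1-11): K K K K K K K K K K K; work from column 11 back to 1 with K<->P swapped.
Row 3: chart row 3, RS - tile across columns 1-11 and work as-is.

Result:
P K K P K K P K K P K
P P P P P P P P P P P
P YO K P YO K P YO K P YO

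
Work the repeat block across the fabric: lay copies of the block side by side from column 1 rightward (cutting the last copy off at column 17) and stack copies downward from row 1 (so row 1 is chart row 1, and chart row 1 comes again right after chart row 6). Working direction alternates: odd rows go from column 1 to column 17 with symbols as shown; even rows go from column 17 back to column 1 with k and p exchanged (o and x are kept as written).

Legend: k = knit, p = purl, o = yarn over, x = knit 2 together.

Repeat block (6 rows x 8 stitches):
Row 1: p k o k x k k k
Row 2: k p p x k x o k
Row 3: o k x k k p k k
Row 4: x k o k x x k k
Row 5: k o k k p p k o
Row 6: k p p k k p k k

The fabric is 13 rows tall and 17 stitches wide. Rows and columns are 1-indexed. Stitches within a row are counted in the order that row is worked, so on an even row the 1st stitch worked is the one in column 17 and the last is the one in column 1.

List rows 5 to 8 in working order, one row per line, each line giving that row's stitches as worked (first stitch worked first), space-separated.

Result:
k o k k p p k o k o k k p p k o k
p p p k p p k k p p p k p p k k p
p k o k x k k k p k o k x k k k p
p p o x p x k k p p o x p x k k p

Derivation:
Row 5: chart row 5, RS - tile across columns 1-17 and work as-is.
Row 6: chart row 6, WS - tiled (columns 1-17): k p p k k p k k k p p k k p k k k; work from column 17 back to 1 with k<->p swapped.
Row 7: chart row 1, RS - tile across columns 1-17 and work as-is.
Row 8: chart row 2, WS - tiled (columns 1-17): k p p x k x o k k p p x k x o k k; work from column 17 back to 1 with k<->p swapped.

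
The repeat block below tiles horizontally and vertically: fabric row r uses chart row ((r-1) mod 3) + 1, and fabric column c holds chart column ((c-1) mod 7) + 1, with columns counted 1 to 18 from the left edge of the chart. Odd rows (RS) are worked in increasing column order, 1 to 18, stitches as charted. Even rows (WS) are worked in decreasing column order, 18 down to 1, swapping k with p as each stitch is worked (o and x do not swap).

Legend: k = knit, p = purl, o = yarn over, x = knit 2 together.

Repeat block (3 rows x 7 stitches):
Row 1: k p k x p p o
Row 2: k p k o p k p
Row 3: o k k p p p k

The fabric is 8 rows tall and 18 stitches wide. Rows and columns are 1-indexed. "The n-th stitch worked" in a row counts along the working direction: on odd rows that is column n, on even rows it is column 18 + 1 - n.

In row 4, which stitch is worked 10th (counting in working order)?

Result:
k

Derivation:
For row 4: chart row = ((4-1) mod 3) + 1 = 1; this is a WS (even) row.
Chart row 1 tiled across columns 1-18: k p k x p p o k p k x p p o k p k x
WS row: flip the tiled sequence (start at column 18) and apply k<->p; o and x stay.
Row 4 as worked: x p k p o k k x p k p o k k x p k p
Stitch 10 in working order -> k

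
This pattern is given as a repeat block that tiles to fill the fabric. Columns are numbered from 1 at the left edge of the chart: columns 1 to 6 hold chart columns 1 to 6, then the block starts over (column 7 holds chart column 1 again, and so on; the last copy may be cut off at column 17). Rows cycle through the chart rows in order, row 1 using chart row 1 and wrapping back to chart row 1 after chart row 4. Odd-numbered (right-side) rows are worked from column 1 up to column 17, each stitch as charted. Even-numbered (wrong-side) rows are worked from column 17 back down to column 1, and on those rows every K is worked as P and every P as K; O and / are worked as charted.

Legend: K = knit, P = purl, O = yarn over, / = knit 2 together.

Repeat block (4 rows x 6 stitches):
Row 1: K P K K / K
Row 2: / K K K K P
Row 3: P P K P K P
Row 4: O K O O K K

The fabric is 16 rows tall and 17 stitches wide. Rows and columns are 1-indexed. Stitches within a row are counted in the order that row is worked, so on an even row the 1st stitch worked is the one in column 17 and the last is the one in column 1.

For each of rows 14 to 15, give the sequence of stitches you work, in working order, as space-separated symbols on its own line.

Rows as worked:
P P P P / K P P P P / K P P P P /
P P K P K P P P K P K P P P K P K

Derivation:
Row 14: chart row 2, WS - tiled (columns 1-17): / K K K K P / K K K K P / K K K K; work from column 17 back to 1 with K<->P swapped.
Row 15: chart row 3, RS - tile across columns 1-17 and work as-is.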